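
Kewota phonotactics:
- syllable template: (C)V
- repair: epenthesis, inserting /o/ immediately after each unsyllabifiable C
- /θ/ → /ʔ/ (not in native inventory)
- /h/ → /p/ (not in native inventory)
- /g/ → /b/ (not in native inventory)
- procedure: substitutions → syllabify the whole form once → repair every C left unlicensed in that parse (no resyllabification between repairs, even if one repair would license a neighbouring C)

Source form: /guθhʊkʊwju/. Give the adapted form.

Substitution: /g/ → /b/, /θ/ → /ʔ/, /h/ → /p/, giving /buʔpʊkʊwju/.
Syllabifying with onset maximization leaves /ʔ/, /w/ stranded (no codas are permitted; onsets are limited to one consonant).
Each unlicensed consonant becomes the onset of a new syllable: /ʔ/ → /ʔo/, /w/ → /wo/.

buʔopʊkʊwoju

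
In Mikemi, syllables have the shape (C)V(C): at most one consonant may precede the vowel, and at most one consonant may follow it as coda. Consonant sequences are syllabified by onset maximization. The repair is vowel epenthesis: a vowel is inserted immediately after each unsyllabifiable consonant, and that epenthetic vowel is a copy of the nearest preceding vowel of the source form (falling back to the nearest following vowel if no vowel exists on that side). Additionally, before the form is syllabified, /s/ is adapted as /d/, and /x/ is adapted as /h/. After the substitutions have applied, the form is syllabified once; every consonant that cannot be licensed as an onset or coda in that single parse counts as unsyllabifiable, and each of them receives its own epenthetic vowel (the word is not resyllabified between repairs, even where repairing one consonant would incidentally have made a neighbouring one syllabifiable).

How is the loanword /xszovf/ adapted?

hodozovfo

Substitution: /x/ → /h/, /s/ → /d/, giving /hdzovf/.
The consonants /h/, /d/, /f/ cannot be parsed into a legal (C)V(C) syllable (at most one coda consonant is licensed; onsets are limited to one consonant).
Epenthesis after each stranded consonant: /h/ → /ho/, /d/ → /do/, /f/ → /fo/.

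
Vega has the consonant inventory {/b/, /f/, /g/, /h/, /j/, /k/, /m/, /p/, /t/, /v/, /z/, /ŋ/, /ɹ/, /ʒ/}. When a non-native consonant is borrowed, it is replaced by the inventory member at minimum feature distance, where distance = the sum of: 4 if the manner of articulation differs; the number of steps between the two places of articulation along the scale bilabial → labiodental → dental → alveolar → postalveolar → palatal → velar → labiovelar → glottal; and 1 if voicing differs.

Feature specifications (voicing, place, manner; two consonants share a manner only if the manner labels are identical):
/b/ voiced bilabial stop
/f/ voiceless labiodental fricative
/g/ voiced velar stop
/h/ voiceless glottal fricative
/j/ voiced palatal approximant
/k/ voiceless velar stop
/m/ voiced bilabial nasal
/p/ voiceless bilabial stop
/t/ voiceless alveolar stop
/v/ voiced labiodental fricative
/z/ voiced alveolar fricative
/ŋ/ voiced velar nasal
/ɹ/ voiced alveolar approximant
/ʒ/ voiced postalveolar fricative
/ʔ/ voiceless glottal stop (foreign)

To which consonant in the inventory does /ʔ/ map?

k

/k/ is closest: same manner (stop), place distance 2 (glottal→velar), same voicing; total 2. Next closest is /g/ at distance 3.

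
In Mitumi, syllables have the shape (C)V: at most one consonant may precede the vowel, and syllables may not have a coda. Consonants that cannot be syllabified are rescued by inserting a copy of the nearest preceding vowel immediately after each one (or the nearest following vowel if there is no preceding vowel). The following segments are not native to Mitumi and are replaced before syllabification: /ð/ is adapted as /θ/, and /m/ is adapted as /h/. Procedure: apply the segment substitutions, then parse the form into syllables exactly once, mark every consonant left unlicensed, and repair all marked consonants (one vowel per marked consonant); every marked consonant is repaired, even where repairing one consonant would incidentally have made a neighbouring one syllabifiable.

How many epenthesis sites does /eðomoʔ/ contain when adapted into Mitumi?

1

After substitution the input is /eθohoʔ/.
The unsyllabifiable consonants are /ʔ/; each receives one epenthetic vowel.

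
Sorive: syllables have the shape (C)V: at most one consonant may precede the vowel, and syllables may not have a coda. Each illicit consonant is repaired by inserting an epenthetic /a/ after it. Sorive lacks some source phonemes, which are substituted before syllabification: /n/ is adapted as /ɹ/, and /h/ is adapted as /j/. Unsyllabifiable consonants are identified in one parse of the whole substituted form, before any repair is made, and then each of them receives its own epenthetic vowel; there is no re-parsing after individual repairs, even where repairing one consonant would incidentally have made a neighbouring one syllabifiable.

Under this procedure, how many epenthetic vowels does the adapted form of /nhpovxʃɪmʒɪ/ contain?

After substitution the input is /ɹjpovxʃɪmʒɪ/.
The unsyllabifiable consonants are /ɹ/, /j/, /v/, /x/, /m/; each receives one epenthetic vowel.

5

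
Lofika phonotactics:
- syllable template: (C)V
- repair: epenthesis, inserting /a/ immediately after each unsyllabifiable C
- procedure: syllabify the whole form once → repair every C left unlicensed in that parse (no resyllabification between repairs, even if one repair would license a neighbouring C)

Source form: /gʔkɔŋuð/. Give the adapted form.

Syllabifying with onset maximization leaves /g/, /ʔ/, /ð/ stranded (no codas are permitted; onsets are limited to one consonant).
Each unlicensed consonant becomes the onset of a new syllable: /g/ → /ga/, /ʔ/ → /ʔa/, /ð/ → /ða/.

gaʔakɔŋuða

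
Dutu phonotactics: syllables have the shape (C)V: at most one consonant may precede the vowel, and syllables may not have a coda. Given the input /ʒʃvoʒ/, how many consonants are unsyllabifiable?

Under (C)V, the unsyllabifiable consonants are /ʒ/, /ʃ/, /ʒ/ (no codas are permitted; onsets are limited to one consonant).

3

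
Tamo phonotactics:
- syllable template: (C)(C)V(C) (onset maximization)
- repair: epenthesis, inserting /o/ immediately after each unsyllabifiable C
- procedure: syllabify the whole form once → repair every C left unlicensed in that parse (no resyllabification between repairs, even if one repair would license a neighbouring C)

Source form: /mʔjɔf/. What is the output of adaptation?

Syllabifying with onset maximization leaves /m/ stranded (at most one coda consonant is licensed; onsets may contain at most 2 consonants).
Epenthesis after each stranded consonant: /m/ → /mo/.

moʔjɔf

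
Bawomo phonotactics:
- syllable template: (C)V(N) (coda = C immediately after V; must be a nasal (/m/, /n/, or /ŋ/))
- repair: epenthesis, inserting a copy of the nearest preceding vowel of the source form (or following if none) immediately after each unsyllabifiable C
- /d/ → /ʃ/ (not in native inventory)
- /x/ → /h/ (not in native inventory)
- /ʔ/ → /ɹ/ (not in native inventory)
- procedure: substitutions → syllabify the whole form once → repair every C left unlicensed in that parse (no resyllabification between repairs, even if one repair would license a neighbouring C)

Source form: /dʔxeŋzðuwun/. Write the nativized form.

Substitution: /d/ → /ʃ/, /ʔ/ → /ɹ/, /x/ → /h/, giving /ʃɹheŋzðuwun/.
Under (C)V(N), the unsyllabifiable consonants are /ʃ/, /ɹ/, /z/ (only a nasal (/m/, /n/, or /ŋ/) is licensed in coda position; onsets are limited to one consonant).
Inserting the epenthetic vowel yields /ʃ/ → /ʃe/, /ɹ/ → /ɹe/, /z/ → /ze/.

ʃeɹeheŋzeðuwun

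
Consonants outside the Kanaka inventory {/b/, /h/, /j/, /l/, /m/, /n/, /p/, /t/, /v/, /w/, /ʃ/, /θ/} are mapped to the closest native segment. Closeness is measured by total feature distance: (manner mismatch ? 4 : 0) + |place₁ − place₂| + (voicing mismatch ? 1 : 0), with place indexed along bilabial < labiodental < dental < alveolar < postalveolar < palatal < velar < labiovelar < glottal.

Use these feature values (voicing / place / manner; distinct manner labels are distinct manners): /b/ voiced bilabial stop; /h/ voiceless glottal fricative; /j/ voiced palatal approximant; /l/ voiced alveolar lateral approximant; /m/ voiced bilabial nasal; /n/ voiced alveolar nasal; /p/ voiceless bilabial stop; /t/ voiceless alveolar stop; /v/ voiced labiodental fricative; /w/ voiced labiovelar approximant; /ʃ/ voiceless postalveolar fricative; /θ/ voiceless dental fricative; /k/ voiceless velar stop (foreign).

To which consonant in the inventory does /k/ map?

/t/ is closest: same manner (stop), place distance 3 (velar→alveolar), same voicing; total 3. Next closest is /h/ at distance 6.

t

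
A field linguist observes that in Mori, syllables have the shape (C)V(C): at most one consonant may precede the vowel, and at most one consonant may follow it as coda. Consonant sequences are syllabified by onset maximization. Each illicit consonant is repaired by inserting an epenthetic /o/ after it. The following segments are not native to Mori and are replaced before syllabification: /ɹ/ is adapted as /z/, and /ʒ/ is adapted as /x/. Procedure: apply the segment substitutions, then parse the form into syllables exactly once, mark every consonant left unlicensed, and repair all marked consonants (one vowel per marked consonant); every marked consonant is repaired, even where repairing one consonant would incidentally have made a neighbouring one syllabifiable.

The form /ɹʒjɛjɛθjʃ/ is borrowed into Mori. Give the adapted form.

zoxojɛjɛθjoʃo

Substitution: /ɹ/ → /z/, /ʒ/ → /x/, giving /zxjɛjɛθjʃ/.
Under (C)V(C), the unsyllabifiable consonants are /z/, /x/, /j/, /ʃ/ (at most one coda consonant is licensed; onsets are limited to one consonant).
Epenthesis after each stranded consonant: /z/ → /zo/, /x/ → /xo/, /j/ → /jo/, /ʃ/ → /ʃo/.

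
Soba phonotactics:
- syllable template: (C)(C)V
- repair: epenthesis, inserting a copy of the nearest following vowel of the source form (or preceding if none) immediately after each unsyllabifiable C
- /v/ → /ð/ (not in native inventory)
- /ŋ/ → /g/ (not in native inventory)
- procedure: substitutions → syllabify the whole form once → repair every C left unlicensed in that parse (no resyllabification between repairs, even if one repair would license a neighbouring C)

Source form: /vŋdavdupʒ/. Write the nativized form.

ðagdaðdupuʒu

Substitution: /v/ → /ð/, /ŋ/ → /g/, giving /ðgdaðdupʒ/.
The consonants /ð/, /p/, /ʒ/ cannot be parsed into a legal (C)(C)V syllable (no codas are permitted; onsets may contain at most 2 consonants).
Inserting the epenthetic vowel yields /ð/ → /ða/, /p/ → /pu/, /ʒ/ → /ʒu/.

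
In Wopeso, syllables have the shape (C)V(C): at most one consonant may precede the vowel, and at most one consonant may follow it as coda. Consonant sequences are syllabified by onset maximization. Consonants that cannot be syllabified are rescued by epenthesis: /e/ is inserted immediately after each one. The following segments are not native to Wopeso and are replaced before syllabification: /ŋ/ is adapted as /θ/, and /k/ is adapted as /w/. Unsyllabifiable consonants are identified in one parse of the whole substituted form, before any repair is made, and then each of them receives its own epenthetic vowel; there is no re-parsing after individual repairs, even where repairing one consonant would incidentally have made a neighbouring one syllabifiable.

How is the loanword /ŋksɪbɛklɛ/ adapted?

Substitution: /ŋ/ → /θ/, /k/ → /w/, giving /θwsɪbɛwlɛ/.
Syllabifying with onset maximization leaves /θ/, /w/ stranded (at most one coda consonant is licensed; onsets are limited to one consonant).
Inserting the epenthetic vowel yields /θ/ → /θe/, /w/ → /we/.

θewesɪbɛwlɛ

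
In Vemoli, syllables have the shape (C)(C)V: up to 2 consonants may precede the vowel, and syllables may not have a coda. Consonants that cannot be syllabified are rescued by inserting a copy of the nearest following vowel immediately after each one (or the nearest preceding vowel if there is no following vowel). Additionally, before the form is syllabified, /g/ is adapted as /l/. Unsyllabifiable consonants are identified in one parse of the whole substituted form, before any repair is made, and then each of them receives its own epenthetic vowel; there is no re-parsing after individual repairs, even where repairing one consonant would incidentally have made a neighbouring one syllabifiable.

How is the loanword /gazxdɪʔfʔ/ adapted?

lazɪxdɪʔɪfɪʔɪ

Substitution: /g/ → /l/, giving /lazxdɪʔfʔ/.
Syllabifying with onset maximization leaves /z/, /ʔ/, /f/, /ʔ/ stranded (no codas are permitted; onsets may contain at most 2 consonants).
Each unlicensed consonant becomes the onset of a new syllable: /z/ → /zɪ/, /ʔ/ → /ʔɪ/, /f/ → /fɪ/, /ʔ/ → /ʔɪ/.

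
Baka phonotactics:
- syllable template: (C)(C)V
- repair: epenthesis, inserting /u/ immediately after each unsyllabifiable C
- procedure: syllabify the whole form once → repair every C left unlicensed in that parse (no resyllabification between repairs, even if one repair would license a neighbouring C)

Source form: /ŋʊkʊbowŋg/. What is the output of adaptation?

ŋʊkʊbowuŋugu

The consonants /w/, /ŋ/, /g/ cannot be parsed into a legal (C)(C)V syllable (no codas are permitted; onsets may contain at most 2 consonants).
Epenthesis after each stranded consonant: /w/ → /wu/, /ŋ/ → /ŋu/, /g/ → /gu/.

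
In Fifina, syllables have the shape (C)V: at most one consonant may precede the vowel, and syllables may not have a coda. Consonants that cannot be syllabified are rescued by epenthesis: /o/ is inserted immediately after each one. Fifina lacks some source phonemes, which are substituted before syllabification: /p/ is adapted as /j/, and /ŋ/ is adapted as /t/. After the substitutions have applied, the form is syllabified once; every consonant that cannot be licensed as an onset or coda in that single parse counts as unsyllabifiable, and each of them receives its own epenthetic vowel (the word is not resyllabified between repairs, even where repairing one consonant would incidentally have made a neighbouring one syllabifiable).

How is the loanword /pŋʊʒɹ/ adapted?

Substitution: /p/ → /j/, /ŋ/ → /t/, giving /jtʊʒɹ/.
Under (C)V, the unsyllabifiable consonants are /j/, /ʒ/, /ɹ/ (no codas are permitted; onsets are limited to one consonant).
Each unlicensed consonant becomes the onset of a new syllable: /j/ → /jo/, /ʒ/ → /ʒo/, /ɹ/ → /ɹo/.

jotʊʒoɹo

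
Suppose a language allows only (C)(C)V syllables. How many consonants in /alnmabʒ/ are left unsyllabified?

The consonants /l/, /b/, /ʒ/ cannot be parsed into a legal (C)(C)V syllable (no codas are permitted; onsets may contain at most 2 consonants).

3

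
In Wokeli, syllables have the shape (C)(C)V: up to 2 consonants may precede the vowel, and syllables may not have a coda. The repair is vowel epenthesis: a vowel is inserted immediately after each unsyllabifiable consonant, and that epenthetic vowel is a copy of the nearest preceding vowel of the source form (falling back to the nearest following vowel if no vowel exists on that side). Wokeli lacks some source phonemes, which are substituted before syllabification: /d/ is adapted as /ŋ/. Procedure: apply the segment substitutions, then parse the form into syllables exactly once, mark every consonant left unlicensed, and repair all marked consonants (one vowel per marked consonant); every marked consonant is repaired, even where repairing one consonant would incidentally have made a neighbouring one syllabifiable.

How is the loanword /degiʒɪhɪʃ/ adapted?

ŋegiʒɪhɪʃɪ

Substitution: /d/ → /ŋ/, giving /ŋegiʒɪhɪʃ/.
Syllabifying with onset maximization leaves /ʃ/ stranded (no codas are permitted; onsets may contain at most 2 consonants).
Each unlicensed consonant becomes the onset of a new syllable: /ʃ/ → /ʃɪ/.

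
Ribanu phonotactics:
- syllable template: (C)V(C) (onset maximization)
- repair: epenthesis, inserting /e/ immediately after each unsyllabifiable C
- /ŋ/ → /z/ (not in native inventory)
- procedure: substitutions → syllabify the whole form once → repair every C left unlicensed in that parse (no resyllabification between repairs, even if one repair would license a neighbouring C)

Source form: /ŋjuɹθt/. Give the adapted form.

zejuɹθete

Substitution: /ŋ/ → /z/, giving /zjuɹθt/.
The consonants /z/, /θ/, /t/ cannot be parsed into a legal (C)V(C) syllable (at most one coda consonant is licensed; onsets are limited to one consonant).
Inserting the epenthetic vowel yields /z/ → /ze/, /θ/ → /θe/, /t/ → /te/.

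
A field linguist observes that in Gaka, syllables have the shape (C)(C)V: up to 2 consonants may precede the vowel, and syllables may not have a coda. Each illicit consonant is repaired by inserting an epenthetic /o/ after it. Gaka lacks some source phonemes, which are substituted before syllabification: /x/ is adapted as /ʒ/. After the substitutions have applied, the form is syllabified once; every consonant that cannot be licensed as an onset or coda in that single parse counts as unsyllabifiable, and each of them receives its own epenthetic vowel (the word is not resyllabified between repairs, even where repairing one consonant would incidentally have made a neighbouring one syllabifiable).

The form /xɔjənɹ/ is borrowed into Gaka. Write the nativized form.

ʒɔjənoɹo

Substitution: /x/ → /ʒ/, giving /ʒɔjənɹ/.
The consonants /n/, /ɹ/ cannot be parsed into a legal (C)(C)V syllable (no codas are permitted; onsets may contain at most 2 consonants).
Epenthesis after each stranded consonant: /n/ → /no/, /ɹ/ → /ɹo/.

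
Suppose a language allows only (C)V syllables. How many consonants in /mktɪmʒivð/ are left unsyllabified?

Syllabifying with onset maximization leaves /m/, /k/, /m/, /v/, /ð/ stranded (no codas are permitted; onsets are limited to one consonant).

5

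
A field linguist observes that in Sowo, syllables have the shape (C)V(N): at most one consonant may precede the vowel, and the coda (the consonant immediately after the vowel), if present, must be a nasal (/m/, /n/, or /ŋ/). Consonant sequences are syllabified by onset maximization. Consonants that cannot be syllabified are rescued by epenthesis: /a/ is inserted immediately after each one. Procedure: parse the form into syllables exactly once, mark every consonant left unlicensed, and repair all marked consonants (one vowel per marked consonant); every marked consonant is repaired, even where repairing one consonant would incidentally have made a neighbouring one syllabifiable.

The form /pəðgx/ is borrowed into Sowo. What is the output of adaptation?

pəðagaxa

The consonants /ð/, /g/, /x/ cannot be parsed into a legal (C)V(N) syllable (only a nasal (/m/, /n/, or /ŋ/) is licensed in coda position; onsets are limited to one consonant).
Inserting the epenthetic vowel yields /ð/ → /ða/, /g/ → /ga/, /x/ → /xa/.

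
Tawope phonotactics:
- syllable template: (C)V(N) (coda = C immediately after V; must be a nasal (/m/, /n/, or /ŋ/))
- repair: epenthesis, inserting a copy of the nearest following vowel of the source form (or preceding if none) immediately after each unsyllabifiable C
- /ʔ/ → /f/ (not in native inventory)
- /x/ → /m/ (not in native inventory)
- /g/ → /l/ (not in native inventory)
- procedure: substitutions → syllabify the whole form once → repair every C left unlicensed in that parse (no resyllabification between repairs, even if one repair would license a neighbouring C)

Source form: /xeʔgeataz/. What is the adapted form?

Substitution: /x/ → /m/, /ʔ/ → /f/, /g/ → /l/, giving /mefleataz/.
Syllabifying with onset maximization leaves /f/, /z/ stranded (only a nasal (/m/, /n/, or /ŋ/) is licensed in coda position; onsets are limited to one consonant).
Epenthesis after each stranded consonant: /f/ → /fe/, /z/ → /za/.

mefeleataza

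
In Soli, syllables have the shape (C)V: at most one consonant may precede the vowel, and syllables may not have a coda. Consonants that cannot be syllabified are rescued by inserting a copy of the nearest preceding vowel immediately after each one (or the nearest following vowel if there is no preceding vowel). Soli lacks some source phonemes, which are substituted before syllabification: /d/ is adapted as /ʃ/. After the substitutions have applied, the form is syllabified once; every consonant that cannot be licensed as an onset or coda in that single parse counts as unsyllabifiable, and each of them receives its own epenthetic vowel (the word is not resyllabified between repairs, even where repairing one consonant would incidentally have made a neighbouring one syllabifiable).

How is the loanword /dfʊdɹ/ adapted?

ʃʊfʊʃʊɹʊ

Substitution: /d/ → /ʃ/, giving /ʃfʊʃɹ/.
The consonants /ʃ/, /ʃ/, /ɹ/ cannot be parsed into a legal (C)V syllable (no codas are permitted; onsets are limited to one consonant).
Each unlicensed consonant becomes the onset of a new syllable: /ʃ/ → /ʃʊ/, /ʃ/ → /ʃʊ/, /ɹ/ → /ɹʊ/.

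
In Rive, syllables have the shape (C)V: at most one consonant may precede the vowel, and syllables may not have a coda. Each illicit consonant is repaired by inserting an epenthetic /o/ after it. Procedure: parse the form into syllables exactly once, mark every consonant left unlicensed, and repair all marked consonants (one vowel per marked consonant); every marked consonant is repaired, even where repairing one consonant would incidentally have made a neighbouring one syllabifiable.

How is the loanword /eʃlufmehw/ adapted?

Syllabifying with onset maximization leaves /ʃ/, /f/, /h/, /w/ stranded (no codas are permitted; onsets are limited to one consonant).
Each unlicensed consonant becomes the onset of a new syllable: /ʃ/ → /ʃo/, /f/ → /fo/, /h/ → /ho/, /w/ → /wo/.

eʃolufomehowo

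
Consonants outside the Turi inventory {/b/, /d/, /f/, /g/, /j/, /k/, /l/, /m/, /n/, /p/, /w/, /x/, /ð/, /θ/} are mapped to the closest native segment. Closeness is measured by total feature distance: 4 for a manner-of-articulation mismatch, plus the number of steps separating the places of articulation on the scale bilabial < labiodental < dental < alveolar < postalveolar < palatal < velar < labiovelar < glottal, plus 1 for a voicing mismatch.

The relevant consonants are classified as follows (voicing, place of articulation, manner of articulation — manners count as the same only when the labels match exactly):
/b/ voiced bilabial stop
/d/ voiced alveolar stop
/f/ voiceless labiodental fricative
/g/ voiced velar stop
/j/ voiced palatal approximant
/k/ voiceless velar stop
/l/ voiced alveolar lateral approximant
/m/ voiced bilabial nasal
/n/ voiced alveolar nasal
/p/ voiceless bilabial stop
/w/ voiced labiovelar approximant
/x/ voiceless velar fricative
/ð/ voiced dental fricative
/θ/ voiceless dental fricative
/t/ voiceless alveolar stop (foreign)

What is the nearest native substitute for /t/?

d

/d/ is closest: same manner (stop), place distance 0 (alveolar→alveolar), voicing differs (+1); total 1. Next closest is /k/ at distance 3.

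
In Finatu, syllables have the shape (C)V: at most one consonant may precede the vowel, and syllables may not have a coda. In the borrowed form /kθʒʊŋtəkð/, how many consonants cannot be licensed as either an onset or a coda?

Syllabifying with onset maximization leaves /k/, /θ/, /ŋ/, /k/, /ð/ stranded (no codas are permitted; onsets are limited to one consonant).

5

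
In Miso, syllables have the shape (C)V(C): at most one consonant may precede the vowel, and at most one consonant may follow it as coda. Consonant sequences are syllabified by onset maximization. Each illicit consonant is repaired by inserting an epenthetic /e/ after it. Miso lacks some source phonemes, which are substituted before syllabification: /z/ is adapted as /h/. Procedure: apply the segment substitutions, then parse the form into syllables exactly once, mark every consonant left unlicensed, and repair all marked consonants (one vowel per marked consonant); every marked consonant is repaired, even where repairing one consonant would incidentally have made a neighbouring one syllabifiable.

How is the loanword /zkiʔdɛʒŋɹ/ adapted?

Substitution: /z/ → /h/, giving /hkiʔdɛʒŋɹ/.
Under (C)V(C), the unsyllabifiable consonants are /h/, /ŋ/, /ɹ/ (at most one coda consonant is licensed; onsets are limited to one consonant).
Each unlicensed consonant becomes the onset of a new syllable: /h/ → /he/, /ŋ/ → /ŋe/, /ɹ/ → /ɹe/.

hekiʔdɛʒŋeɹe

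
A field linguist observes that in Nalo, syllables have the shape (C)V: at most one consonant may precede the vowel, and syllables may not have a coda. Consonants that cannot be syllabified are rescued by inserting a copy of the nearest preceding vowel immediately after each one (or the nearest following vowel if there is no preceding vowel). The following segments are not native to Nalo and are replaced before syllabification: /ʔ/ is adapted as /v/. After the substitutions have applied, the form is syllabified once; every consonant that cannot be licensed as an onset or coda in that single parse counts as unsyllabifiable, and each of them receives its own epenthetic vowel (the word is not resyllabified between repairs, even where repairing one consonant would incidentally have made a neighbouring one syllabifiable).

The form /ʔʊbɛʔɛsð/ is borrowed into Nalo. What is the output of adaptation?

Substitution: /ʔ/ → /v/, giving /vʊbɛvɛsð/.
Under (C)V, the unsyllabifiable consonants are /s/, /ð/ (no codas are permitted; onsets are limited to one consonant).
Inserting the epenthetic vowel yields /s/ → /sɛ/, /ð/ → /ðɛ/.

vʊbɛvɛsɛðɛ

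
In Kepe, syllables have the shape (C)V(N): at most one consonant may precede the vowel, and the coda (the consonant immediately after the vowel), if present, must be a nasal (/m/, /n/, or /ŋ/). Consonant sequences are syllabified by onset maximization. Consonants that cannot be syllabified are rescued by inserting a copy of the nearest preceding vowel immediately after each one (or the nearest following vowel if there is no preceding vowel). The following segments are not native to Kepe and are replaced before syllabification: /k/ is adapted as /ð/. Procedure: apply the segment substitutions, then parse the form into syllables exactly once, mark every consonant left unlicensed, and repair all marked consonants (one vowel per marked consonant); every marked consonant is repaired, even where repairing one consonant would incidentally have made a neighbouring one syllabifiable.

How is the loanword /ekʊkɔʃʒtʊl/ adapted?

Substitution: /k/ → /ð/, giving /eðʊðɔʃʒtʊl/.
Under (C)V(N), the unsyllabifiable consonants are /ʃ/, /ʒ/, /l/ (only a nasal (/m/, /n/, or /ŋ/) is licensed in coda position; onsets are limited to one consonant).
Each unlicensed consonant becomes the onset of a new syllable: /ʃ/ → /ʃɔ/, /ʒ/ → /ʒɔ/, /l/ → /lʊ/.

eðʊðɔʃɔʒɔtʊlʊ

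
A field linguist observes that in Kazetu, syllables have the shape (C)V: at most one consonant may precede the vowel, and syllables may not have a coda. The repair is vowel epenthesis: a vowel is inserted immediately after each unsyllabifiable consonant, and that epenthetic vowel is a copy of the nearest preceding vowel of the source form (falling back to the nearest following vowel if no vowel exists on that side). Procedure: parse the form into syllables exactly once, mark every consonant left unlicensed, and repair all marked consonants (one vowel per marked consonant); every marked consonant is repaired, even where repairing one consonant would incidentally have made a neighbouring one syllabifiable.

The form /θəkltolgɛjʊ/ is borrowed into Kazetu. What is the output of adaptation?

Under (C)V, the unsyllabifiable consonants are /k/, /l/, /l/ (no codas are permitted; onsets are limited to one consonant).
Epenthesis after each stranded consonant: /k/ → /kə/, /l/ → /lə/, /l/ → /lo/.

θəkələtologɛjʊ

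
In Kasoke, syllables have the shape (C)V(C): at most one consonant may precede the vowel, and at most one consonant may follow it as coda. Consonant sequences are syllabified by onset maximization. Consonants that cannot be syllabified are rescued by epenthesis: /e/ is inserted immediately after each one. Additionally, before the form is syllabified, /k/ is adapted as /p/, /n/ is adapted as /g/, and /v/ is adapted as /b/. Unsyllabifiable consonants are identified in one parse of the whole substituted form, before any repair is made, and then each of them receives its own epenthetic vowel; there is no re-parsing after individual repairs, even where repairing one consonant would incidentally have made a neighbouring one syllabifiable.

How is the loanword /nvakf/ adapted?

gebapfe

Substitution: /n/ → /g/, /v/ → /b/, /k/ → /p/, giving /gbapf/.
Under (C)V(C), the unsyllabifiable consonants are /g/, /f/ (at most one coda consonant is licensed; onsets are limited to one consonant).
Each unlicensed consonant becomes the onset of a new syllable: /g/ → /ge/, /f/ → /fe/.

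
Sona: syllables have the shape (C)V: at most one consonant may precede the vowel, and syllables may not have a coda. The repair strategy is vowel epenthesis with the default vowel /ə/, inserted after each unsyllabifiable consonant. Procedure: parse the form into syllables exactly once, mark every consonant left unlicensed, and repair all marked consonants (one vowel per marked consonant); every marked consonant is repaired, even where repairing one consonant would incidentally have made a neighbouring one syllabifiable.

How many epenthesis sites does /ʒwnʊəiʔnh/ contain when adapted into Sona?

The unsyllabifiable consonants are /ʒ/, /w/, /ʔ/, /n/, /h/; each receives one epenthetic vowel.

5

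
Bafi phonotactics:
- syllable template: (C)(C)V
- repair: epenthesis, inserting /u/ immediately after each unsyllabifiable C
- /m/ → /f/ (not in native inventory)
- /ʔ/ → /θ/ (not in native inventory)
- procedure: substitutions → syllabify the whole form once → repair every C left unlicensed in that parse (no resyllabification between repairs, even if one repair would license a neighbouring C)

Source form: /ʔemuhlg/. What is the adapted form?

Substitution: /ʔ/ → /θ/, /m/ → /f/, giving /θefuhlg/.
The consonants /h/, /l/, /g/ cannot be parsed into a legal (C)(C)V syllable (no codas are permitted; onsets may contain at most 2 consonants).
Each unlicensed consonant becomes the onset of a new syllable: /h/ → /hu/, /l/ → /lu/, /g/ → /gu/.

θefuhulugu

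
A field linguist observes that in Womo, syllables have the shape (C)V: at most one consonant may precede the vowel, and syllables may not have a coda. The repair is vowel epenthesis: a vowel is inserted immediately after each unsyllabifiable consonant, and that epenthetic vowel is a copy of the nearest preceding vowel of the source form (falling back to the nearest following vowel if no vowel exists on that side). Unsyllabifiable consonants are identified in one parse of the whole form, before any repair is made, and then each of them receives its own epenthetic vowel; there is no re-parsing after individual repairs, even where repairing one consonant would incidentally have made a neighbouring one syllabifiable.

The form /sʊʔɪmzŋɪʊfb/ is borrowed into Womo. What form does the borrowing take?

sʊʔɪmɪzɪŋɪʊfʊbʊ

Under (C)V, the unsyllabifiable consonants are /m/, /z/, /f/, /b/ (no codas are permitted; onsets are limited to one consonant).
Epenthesis after each stranded consonant: /m/ → /mɪ/, /z/ → /zɪ/, /f/ → /fʊ/, /b/ → /bʊ/.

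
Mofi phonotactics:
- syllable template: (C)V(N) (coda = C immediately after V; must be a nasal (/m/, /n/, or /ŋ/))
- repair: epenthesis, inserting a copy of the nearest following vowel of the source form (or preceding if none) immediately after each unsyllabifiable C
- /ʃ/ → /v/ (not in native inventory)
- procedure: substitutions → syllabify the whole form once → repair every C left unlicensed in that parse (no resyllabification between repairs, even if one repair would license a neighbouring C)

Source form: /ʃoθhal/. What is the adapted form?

Substitution: /ʃ/ → /v/, giving /voθhal/.
Under (C)V(N), the unsyllabifiable consonants are /θ/, /l/ (only a nasal (/m/, /n/, or /ŋ/) is licensed in coda position; onsets are limited to one consonant).
Epenthesis after each stranded consonant: /θ/ → /θa/, /l/ → /la/.

voθahala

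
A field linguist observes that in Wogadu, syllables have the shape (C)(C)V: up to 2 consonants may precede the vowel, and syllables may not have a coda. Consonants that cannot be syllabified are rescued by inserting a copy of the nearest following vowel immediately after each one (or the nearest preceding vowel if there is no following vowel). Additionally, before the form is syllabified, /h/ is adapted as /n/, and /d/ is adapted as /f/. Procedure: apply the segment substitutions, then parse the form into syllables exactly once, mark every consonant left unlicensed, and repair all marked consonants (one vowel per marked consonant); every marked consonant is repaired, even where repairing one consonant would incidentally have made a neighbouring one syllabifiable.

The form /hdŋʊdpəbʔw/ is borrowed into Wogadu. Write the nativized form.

Substitution: /h/ → /n/, /d/ → /f/, giving /nfŋʊfpəbʔw/.
The consonants /n/, /b/, /ʔ/, /w/ cannot be parsed into a legal (C)(C)V syllable (no codas are permitted; onsets may contain at most 2 consonants).
Epenthesis after each stranded consonant: /n/ → /nʊ/, /b/ → /bə/, /ʔ/ → /ʔə/, /w/ → /wə/.

nʊfŋʊfpəbəʔəwə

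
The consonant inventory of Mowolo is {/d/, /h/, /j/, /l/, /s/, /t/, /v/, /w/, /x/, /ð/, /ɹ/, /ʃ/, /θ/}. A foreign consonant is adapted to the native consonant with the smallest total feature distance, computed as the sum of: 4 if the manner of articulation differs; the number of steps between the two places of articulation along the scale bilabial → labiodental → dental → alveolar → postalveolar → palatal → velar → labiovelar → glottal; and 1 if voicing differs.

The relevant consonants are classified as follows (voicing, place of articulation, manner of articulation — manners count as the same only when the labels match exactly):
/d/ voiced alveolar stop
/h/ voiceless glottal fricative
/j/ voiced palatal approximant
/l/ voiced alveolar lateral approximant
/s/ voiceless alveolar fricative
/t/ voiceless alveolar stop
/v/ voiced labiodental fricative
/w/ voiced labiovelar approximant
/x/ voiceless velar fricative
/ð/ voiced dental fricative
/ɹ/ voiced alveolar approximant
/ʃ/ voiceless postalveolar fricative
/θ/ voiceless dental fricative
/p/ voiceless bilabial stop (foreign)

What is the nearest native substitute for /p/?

t

/t/ is closest: same manner (stop), place distance 3 (bilabial→alveolar), same voicing; total 3. Next closest is /d/ at distance 4.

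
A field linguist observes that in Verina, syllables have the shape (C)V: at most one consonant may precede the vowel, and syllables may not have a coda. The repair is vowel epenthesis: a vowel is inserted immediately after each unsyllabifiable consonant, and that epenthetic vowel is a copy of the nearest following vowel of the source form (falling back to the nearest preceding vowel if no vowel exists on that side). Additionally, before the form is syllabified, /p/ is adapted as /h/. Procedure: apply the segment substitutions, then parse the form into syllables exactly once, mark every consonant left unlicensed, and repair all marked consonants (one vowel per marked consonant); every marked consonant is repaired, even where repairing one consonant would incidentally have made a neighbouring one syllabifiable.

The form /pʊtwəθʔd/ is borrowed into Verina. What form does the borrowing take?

hʊtəwəθəʔədə

Substitution: /p/ → /h/, giving /hʊtwəθʔd/.
Syllabifying with onset maximization leaves /t/, /θ/, /ʔ/, /d/ stranded (no codas are permitted; onsets are limited to one consonant).
Each unlicensed consonant becomes the onset of a new syllable: /t/ → /tə/, /θ/ → /θə/, /ʔ/ → /ʔə/, /d/ → /də/.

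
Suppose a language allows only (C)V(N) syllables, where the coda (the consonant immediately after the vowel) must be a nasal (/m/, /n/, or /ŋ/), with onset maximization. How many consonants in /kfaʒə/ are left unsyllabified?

Syllabifying with onset maximization leaves /k/ stranded (only a nasal (/m/, /n/, or /ŋ/) is licensed in coda position; onsets are limited to one consonant).

1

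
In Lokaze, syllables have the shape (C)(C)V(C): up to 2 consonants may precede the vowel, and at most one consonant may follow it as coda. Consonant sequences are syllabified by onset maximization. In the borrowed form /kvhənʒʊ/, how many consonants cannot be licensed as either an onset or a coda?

The consonants /k/ cannot be parsed into a legal (C)(C)V(C) syllable (at most one coda consonant is licensed; onsets may contain at most 2 consonants).

1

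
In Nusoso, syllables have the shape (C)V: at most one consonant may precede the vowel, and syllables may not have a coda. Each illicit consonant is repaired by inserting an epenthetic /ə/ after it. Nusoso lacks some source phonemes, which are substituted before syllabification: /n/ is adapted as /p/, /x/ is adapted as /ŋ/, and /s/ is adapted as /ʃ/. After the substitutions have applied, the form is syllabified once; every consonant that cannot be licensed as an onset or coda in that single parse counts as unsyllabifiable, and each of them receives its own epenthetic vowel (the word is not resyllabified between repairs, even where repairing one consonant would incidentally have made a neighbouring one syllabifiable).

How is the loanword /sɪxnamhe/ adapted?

ʃɪŋəpaməhe

Substitution: /s/ → /ʃ/, /x/ → /ŋ/, /n/ → /p/, giving /ʃɪŋpamhe/.
Syllabifying with onset maximization leaves /ŋ/, /m/ stranded (no codas are permitted; onsets are limited to one consonant).
Inserting the epenthetic vowel yields /ŋ/ → /ŋə/, /m/ → /mə/.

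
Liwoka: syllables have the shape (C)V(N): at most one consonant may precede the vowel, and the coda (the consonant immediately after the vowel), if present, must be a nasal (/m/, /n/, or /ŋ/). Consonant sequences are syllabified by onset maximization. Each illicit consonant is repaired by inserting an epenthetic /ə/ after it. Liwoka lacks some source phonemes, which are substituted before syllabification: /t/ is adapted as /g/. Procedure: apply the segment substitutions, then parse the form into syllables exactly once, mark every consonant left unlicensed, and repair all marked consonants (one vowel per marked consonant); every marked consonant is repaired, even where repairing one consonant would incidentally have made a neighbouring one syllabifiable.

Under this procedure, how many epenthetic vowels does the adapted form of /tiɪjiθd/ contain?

After substitution the input is /giɪjiθd/.
The unsyllabifiable consonants are /θ/, /d/; each receives one epenthetic vowel.

2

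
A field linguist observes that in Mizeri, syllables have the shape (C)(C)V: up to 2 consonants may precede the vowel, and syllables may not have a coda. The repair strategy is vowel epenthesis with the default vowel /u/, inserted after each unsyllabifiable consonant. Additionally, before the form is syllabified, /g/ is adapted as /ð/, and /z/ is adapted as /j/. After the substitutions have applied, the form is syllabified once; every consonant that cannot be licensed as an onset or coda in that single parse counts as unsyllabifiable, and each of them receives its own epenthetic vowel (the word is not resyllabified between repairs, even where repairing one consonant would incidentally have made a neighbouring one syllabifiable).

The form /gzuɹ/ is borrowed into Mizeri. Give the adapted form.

ðjuɹu

Substitution: /g/ → /ð/, /z/ → /j/, giving /ðjuɹ/.
The consonants /ɹ/ cannot be parsed into a legal (C)(C)V syllable (no codas are permitted; onsets may contain at most 2 consonants).
Inserting the epenthetic vowel yields /ɹ/ → /ɹu/.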